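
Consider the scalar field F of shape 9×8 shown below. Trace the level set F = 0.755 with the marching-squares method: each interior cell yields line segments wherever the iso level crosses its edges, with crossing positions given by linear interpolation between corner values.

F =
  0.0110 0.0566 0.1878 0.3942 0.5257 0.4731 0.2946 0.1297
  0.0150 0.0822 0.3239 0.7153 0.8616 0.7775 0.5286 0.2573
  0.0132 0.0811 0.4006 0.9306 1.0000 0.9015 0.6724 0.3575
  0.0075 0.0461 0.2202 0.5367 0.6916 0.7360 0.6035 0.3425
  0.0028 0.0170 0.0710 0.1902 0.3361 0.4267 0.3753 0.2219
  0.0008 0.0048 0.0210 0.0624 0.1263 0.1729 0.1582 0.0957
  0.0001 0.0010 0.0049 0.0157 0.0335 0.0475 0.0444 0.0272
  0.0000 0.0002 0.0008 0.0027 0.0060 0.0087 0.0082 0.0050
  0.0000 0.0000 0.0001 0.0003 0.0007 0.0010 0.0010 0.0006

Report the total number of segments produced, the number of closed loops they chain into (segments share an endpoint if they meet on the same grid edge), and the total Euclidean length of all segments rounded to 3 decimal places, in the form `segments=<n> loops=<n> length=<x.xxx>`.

cell (0,3): code 0100 → (0.683,4.000)–(1.000,3.271)
cell (0,4): code 1100 → (0.926,5.000)–(0.683,4.000)
cell (0,5): code 1000 → (1.000,5.090)–(0.926,5.000)
cell (1,2): code 0100 → (1.184,3.000)–(2.000,2.669)
cell (1,3): code 1110 → (1.000,3.271)–(1.184,3.000)
cell (1,5): code 1001 → (2.000,5.639)–(1.000,5.090)
cell (2,2): code 0010 → (2.000,2.669)–(2.446,3.000)
cell (2,3): code 0011 → (2.446,3.000)–(2.794,4.000)
cell (2,4): code 0011 → (2.794,4.000)–(2.885,5.000)
cell (2,5): code 0001 → (2.885,5.000)–(2.000,5.639)
total: 10 segments, chained into 1 closed loop(s), length Σ = 8.000544

segments=10 loops=1 length=8.001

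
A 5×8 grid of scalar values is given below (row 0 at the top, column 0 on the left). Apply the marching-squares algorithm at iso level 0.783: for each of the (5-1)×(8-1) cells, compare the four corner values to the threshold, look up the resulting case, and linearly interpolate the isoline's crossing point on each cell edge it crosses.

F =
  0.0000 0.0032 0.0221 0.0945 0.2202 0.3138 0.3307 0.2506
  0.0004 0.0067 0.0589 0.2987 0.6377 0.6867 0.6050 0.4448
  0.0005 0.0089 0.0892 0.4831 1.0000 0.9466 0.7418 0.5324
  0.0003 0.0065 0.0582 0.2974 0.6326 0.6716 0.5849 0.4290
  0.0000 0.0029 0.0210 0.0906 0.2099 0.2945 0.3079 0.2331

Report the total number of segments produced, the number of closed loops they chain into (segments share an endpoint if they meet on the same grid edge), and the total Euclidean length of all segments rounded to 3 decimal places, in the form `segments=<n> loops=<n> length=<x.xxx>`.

cell (1,3): code 0100 → (1.401,4.000)–(2.000,3.580)
cell (1,4): code 1100 → (1.371,5.000)–(1.401,4.000)
cell (1,5): code 1000 → (2.000,5.799)–(1.371,5.000)
cell (2,3): code 0010 → (2.000,3.580)–(2.591,4.000)
cell (2,4): code 0011 → (2.591,4.000)–(2.595,5.000)
cell (2,5): code 0001 → (2.595,5.000)–(2.000,5.799)
total: 6 segments, chained into 1 closed loop(s), length Σ = 5.469583

segments=6 loops=1 length=5.470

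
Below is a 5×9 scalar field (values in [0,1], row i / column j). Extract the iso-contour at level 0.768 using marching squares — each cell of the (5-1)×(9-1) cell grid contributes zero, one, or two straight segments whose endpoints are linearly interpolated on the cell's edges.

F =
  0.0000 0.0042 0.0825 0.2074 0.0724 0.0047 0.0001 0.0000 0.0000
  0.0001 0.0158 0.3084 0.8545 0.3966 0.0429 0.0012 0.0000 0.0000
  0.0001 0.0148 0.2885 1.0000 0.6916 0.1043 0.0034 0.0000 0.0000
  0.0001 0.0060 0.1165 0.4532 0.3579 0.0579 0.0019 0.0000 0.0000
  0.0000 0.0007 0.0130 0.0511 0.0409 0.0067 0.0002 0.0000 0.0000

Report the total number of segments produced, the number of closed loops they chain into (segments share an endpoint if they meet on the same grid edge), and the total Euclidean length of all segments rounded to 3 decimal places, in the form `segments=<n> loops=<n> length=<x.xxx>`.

cell (0,2): code 0100 → (0.866,3.000)–(1.000,2.842)
cell (0,3): code 1000 → (1.000,3.189)–(0.866,3.000)
cell (1,2): code 0110 → (1.000,2.842)–(2.000,2.674)
cell (1,3): code 1001 → (2.000,3.752)–(1.000,3.189)
cell (2,2): code 0010 → (2.000,2.674)–(2.424,3.000)
cell (2,3): code 0001 → (2.424,3.000)–(2.000,3.752)
total: 6 segments, chained into 1 closed loop(s), length Σ = 3.999193

segments=6 loops=1 length=3.999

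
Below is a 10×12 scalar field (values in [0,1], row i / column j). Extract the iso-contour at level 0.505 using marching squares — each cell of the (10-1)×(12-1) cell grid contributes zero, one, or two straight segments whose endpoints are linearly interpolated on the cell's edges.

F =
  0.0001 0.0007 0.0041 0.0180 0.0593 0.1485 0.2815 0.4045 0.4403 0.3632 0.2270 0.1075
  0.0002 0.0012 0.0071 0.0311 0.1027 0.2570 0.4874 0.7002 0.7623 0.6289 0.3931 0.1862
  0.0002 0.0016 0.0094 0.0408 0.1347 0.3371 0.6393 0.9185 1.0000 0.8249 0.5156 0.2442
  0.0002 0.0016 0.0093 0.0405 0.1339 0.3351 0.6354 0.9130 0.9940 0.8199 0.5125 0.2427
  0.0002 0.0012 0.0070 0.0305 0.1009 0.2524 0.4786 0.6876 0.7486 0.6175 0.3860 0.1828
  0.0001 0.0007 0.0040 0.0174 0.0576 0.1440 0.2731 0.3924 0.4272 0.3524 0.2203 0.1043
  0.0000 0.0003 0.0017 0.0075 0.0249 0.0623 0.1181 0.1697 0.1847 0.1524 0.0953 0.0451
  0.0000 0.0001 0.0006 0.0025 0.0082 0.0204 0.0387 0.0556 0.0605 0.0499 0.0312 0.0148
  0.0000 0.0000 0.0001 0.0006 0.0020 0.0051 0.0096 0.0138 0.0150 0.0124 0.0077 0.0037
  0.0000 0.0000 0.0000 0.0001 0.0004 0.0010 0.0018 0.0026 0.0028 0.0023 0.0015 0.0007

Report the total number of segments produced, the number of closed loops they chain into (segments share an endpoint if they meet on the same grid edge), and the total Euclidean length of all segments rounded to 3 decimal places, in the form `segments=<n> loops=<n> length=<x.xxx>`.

segments=18 loops=1 length=14.218

cell (0,6): code 0100 → (0.340,7.000)–(1.000,6.083)
cell (0,7): code 1100 → (0.201,8.000)–(0.340,7.000)
cell (0,8): code 1100 → (0.534,9.000)–(0.201,8.000)
cell (0,9): code 1000 → (1.000,9.525)–(0.534,9.000)
cell (1,5): code 0100 → (1.116,6.000)–(2.000,5.556)
cell (1,6): code 1110 → (1.000,6.083)–(1.116,6.000)
cell (1,9): code 1101 → (1.913,10.000)–(1.000,9.525)
cell (1,10): code 1000 → (2.000,10.039)–(1.913,10.000)
cell (2,5): code 0110 → (2.000,5.556)–(3.000,5.566)
cell (2,10): code 1001 → (3.000,10.028)–(2.000,10.039)
cell (3,5): code 0010 → (3.000,5.566)–(3.832,6.000)
cell (3,6): code 0111 → (3.832,6.000)–(4.000,6.126)
cell (3,9): code 1011 → (4.000,9.486)–(3.059,10.000)
cell (3,10): code 0001 → (3.059,10.000)–(3.000,10.028)
cell (4,6): code 0010 → (4.000,6.126)–(4.619,7.000)
cell (4,7): code 0011 → (4.619,7.000)–(4.758,8.000)
cell (4,8): code 0011 → (4.758,8.000)–(4.424,9.000)
cell (4,9): code 0001 → (4.424,9.000)–(4.000,9.486)
total: 18 segments, chained into 1 closed loop(s), length Σ = 14.218130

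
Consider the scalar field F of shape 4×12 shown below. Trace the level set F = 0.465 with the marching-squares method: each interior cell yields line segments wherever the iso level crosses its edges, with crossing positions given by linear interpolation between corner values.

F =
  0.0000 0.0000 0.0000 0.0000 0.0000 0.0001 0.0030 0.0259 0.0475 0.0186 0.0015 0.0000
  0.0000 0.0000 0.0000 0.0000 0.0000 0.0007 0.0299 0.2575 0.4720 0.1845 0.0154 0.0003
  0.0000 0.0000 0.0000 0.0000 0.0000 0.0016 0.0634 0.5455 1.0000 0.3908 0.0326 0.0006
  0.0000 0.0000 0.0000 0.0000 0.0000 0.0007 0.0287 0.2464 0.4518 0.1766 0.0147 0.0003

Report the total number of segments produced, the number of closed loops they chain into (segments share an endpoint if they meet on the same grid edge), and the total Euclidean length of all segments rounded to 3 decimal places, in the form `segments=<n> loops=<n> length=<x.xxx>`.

segments=8 loops=1 length=5.767

cell (0,7): code 0100 → (0.984,8.000)–(1.000,7.967)
cell (0,8): code 1000 → (1.000,8.024)–(0.984,8.000)
cell (1,6): code 0100 → (1.720,7.000)–(2.000,6.833)
cell (1,7): code 1110 → (1.000,7.967)–(1.720,7.000)
cell (1,8): code 1001 → (2.000,8.878)–(1.000,8.024)
cell (2,6): code 0010 → (2.000,6.833)–(2.269,7.000)
cell (2,7): code 0011 → (2.269,7.000)–(2.976,8.000)
cell (2,8): code 0001 → (2.976,8.000)–(2.000,8.878)
total: 8 segments, chained into 1 closed loop(s), length Σ = 5.766861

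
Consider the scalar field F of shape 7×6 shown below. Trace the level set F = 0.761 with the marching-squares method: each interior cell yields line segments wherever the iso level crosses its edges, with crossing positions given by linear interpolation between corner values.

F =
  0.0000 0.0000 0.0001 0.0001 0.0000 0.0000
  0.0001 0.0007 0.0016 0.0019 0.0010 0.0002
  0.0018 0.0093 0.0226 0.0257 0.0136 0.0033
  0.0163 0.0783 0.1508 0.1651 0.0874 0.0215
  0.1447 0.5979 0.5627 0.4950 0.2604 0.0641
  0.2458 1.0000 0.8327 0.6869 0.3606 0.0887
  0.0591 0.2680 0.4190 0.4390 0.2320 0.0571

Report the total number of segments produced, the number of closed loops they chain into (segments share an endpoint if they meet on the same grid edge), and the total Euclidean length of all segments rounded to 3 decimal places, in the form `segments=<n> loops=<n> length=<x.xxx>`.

cell (4,0): code 0100 → (4.406,1.000)–(5.000,0.683)
cell (4,1): code 1100 → (4.734,2.000)–(4.406,1.000)
cell (4,2): code 1000 → (5.000,2.492)–(4.734,2.000)
cell (5,0): code 0010 → (5.000,0.683)–(5.327,1.000)
cell (5,1): code 0011 → (5.327,1.000)–(5.173,2.000)
cell (5,2): code 0001 → (5.173,2.000)–(5.000,2.492)
total: 6 segments, chained into 1 closed loop(s), length Σ = 4.273224

segments=6 loops=1 length=4.273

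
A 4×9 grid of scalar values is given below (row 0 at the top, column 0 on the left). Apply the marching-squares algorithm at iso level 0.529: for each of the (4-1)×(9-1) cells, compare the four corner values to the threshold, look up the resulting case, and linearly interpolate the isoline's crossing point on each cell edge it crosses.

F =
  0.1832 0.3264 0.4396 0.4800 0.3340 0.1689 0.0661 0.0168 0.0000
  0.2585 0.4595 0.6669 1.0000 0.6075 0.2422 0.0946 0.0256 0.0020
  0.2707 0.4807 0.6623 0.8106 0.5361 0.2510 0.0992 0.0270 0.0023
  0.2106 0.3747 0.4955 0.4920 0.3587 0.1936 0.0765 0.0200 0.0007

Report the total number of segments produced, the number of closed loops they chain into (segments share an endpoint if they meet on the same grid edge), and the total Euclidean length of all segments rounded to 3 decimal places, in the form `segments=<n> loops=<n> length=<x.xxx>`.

segments=10 loops=1 length=8.943

cell (0,1): code 0100 → (0.393,2.000)–(1.000,1.335)
cell (0,2): code 1100 → (0.094,3.000)–(0.393,2.000)
cell (0,3): code 1100 → (0.713,4.000)–(0.094,3.000)
cell (0,4): code 1000 → (1.000,4.215)–(0.713,4.000)
cell (1,1): code 0110 → (1.000,1.335)–(2.000,1.266)
cell (1,4): code 1001 → (2.000,4.025)–(1.000,4.215)
cell (2,1): code 0010 → (2.000,1.266)–(2.799,2.000)
cell (2,2): code 0011 → (2.799,2.000)–(2.884,3.000)
cell (2,3): code 0011 → (2.884,3.000)–(2.040,4.000)
cell (2,4): code 0001 → (2.040,4.000)–(2.000,4.025)
total: 10 segments, chained into 1 closed loop(s), length Σ = 8.942918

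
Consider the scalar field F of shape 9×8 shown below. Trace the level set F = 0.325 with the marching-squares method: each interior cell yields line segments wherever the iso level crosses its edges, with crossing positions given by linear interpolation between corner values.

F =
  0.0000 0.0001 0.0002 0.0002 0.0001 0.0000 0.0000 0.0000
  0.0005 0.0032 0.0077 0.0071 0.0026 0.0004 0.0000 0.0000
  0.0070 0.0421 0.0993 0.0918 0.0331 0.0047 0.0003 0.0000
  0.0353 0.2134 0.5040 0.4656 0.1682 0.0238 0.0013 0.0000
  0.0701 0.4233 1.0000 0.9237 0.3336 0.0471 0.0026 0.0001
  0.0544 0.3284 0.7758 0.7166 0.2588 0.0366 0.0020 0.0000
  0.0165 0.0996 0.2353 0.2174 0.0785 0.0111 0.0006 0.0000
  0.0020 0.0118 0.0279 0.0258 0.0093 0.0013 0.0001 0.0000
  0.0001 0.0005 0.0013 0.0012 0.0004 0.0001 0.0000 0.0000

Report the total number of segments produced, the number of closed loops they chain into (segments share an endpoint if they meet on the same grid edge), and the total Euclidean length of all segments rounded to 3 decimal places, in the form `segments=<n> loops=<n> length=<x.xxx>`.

cell (2,1): code 0100 → (2.558,2.000)–(3.000,1.384)
cell (2,2): code 1100 → (2.624,3.000)–(2.558,2.000)
cell (2,3): code 1000 → (3.000,3.473)–(2.624,3.000)
cell (3,0): code 0100 → (3.532,1.000)–(4.000,0.722)
cell (3,1): code 1110 → (3.000,1.384)–(3.532,1.000)
cell (3,3): code 1101 → (3.948,4.000)–(3.000,3.473)
cell (3,4): code 1000 → (4.000,4.030)–(3.948,4.000)
cell (4,0): code 0110 → (4.000,0.722)–(5.000,0.988)
cell (4,3): code 1011 → (5.000,3.855)–(4.115,4.000)
cell (4,4): code 0001 → (4.115,4.000)–(4.000,4.030)
cell (5,0): code 0010 → (5.000,0.988)–(5.015,1.000)
cell (5,1): code 0011 → (5.015,1.000)–(5.834,2.000)
cell (5,2): code 0011 → (5.834,2.000)–(5.784,3.000)
cell (5,3): code 0001 → (5.784,3.000)–(5.000,3.855)
total: 14 segments, chained into 1 closed loop(s), length Σ = 10.234338

segments=14 loops=1 length=10.234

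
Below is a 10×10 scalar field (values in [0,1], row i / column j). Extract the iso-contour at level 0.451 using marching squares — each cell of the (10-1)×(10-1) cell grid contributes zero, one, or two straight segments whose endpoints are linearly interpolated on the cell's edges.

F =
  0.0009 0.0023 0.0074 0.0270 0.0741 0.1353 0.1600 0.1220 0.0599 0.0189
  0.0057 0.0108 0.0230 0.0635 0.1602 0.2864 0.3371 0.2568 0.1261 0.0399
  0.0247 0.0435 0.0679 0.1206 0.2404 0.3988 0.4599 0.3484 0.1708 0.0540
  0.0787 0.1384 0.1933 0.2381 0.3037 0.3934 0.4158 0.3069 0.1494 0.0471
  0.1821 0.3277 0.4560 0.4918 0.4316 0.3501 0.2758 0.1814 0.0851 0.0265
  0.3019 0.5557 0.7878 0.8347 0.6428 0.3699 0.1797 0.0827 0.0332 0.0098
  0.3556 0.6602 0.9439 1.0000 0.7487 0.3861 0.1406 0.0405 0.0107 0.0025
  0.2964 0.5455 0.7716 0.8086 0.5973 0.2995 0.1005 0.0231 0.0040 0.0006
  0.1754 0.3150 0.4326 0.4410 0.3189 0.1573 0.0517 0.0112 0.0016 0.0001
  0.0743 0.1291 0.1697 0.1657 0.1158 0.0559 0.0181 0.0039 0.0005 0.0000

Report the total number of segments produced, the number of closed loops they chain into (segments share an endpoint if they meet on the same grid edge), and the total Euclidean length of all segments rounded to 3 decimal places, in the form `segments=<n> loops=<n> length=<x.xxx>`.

cell (1,5): code 0100 → (1.928,6.000)–(2.000,5.854)
cell (1,6): code 1000 → (2.000,6.080)–(1.928,6.000)
cell (2,5): code 0010 → (2.000,5.854)–(2.202,6.000)
cell (2,6): code 0001 → (2.202,6.000)–(2.000,6.080)
cell (3,1): code 0100 → (3.981,2.000)–(4.000,1.961)
cell (3,2): code 1100 → (3.839,3.000)–(3.981,2.000)
cell (3,3): code 1000 → (4.000,3.678)–(3.839,3.000)
cell (4,0): code 0100 → (4.541,1.000)–(5.000,0.587)
cell (4,1): code 1110 → (4.000,1.961)–(4.541,1.000)
cell (4,3): code 1101 → (4.092,4.000)–(4.000,3.678)
cell (4,4): code 1000 → (5.000,4.703)–(4.092,4.000)
cell (5,0): code 0110 → (5.000,0.587)–(6.000,0.313)
cell (5,4): code 1001 → (6.000,4.821)–(5.000,4.703)
cell (6,0): code 0110 → (6.000,0.313)–(7.000,0.621)
cell (6,4): code 1001 → (7.000,4.491)–(6.000,4.821)
cell (7,0): code 0010 → (7.000,0.621)–(7.410,1.000)
cell (7,1): code 0011 → (7.410,1.000)–(7.946,2.000)
cell (7,2): code 0011 → (7.946,2.000)–(7.973,3.000)
cell (7,3): code 0011 → (7.973,3.000)–(7.526,4.000)
cell (7,4): code 0001 → (7.526,4.000)–(7.000,4.491)
total: 20 segments, chained into 2 closed loop(s), length Σ = 14.341134

segments=20 loops=2 length=14.341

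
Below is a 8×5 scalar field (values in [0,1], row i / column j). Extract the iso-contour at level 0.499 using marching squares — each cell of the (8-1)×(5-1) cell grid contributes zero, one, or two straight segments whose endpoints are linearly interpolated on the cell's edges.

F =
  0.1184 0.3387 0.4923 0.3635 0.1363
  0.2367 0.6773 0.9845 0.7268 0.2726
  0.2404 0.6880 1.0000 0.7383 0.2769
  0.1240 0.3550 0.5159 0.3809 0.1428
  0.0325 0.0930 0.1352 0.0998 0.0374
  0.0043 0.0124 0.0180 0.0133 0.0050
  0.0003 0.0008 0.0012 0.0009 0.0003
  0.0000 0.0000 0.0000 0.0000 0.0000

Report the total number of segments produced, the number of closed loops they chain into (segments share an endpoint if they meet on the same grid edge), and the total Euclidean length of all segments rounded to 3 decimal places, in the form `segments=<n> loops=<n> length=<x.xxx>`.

cell (0,0): code 0100 → (0.473,1.000)–(1.000,0.595)
cell (0,1): code 1100 → (0.014,2.000)–(0.473,1.000)
cell (0,2): code 1100 → (0.373,3.000)–(0.014,2.000)
cell (0,3): code 1000 → (1.000,3.502)–(0.373,3.000)
cell (1,0): code 0110 → (1.000,0.595)–(2.000,0.578)
cell (1,3): code 1001 → (2.000,3.519)–(1.000,3.502)
cell (2,0): code 0010 → (2.000,0.578)–(2.568,1.000)
cell (2,1): code 0111 → (2.568,1.000)–(3.000,1.895)
cell (2,2): code 1011 → (3.000,2.125)–(2.670,3.000)
cell (2,3): code 0001 → (2.670,3.000)–(2.000,3.519)
cell (3,1): code 0010 → (3.000,1.895)–(3.044,2.000)
cell (3,2): code 0001 → (3.044,2.000)–(3.000,2.125)
total: 12 segments, chained into 1 closed loop(s), length Σ = 9.360911

segments=12 loops=1 length=9.361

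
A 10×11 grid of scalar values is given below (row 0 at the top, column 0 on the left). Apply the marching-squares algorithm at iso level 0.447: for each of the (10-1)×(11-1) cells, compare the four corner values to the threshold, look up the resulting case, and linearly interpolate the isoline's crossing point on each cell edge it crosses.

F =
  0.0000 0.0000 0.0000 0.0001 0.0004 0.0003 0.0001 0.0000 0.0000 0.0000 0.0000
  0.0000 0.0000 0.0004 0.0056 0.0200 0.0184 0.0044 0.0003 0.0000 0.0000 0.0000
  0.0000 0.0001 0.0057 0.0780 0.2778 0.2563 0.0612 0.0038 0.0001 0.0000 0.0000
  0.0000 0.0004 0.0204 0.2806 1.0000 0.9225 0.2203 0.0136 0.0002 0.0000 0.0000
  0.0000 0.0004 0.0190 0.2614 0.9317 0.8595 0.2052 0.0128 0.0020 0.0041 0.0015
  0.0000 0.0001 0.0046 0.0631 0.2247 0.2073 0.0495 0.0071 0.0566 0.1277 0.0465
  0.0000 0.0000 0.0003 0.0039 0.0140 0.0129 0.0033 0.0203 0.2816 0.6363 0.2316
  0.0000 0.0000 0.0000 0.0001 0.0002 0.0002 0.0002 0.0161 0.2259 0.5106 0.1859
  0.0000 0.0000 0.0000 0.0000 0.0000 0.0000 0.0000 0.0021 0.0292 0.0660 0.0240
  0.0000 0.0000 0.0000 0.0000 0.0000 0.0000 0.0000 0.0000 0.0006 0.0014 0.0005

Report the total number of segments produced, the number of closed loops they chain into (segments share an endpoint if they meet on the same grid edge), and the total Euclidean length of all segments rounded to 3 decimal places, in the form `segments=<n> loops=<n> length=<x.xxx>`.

cell (2,3): code 0100 → (2.234,4.000)–(3.000,3.231)
cell (2,4): code 1100 → (2.286,5.000)–(2.234,4.000)
cell (2,5): code 1000 → (3.000,5.677)–(2.286,5.000)
cell (3,3): code 0110 → (3.000,3.231)–(4.000,3.277)
cell (3,5): code 1001 → (4.000,5.630)–(3.000,5.677)
cell (4,3): code 0010 → (4.000,3.277)–(4.686,4.000)
cell (4,4): code 0011 → (4.686,4.000)–(4.632,5.000)
cell (4,5): code 0001 → (4.632,5.000)–(4.000,5.630)
cell (5,8): code 0100 → (5.628,9.000)–(6.000,8.466)
cell (5,9): code 1000 → (6.000,9.468)–(5.628,9.000)
cell (6,8): code 0110 → (6.000,8.466)–(7.000,8.777)
cell (6,9): code 1001 → (7.000,9.196)–(6.000,9.468)
cell (7,8): code 0010 → (7.000,8.777)–(7.143,9.000)
cell (7,9): code 0001 → (7.143,9.000)–(7.000,9.196)
total: 14 segments, chained into 2 closed loop(s), length Σ = 11.802784

segments=14 loops=2 length=11.803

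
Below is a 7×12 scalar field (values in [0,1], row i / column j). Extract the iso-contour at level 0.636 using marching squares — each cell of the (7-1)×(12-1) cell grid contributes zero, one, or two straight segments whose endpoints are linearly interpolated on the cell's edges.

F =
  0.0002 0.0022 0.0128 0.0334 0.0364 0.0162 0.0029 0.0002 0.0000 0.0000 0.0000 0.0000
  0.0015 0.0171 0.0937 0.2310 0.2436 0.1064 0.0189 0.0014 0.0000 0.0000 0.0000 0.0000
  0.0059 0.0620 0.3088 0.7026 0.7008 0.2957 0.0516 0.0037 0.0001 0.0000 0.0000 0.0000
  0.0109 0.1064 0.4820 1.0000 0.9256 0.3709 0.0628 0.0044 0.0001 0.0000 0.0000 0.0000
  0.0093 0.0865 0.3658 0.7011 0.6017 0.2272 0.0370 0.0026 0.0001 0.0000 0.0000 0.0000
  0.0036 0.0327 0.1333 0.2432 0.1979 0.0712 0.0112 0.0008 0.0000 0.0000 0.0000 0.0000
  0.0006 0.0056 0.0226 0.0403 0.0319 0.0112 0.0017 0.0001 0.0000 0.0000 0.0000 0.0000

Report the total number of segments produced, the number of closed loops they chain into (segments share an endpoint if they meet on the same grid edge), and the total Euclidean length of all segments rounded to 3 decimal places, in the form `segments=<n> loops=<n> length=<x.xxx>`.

cell (1,2): code 0100 → (1.859,3.000)–(2.000,2.831)
cell (1,3): code 1100 → (1.858,4.000)–(1.859,3.000)
cell (1,4): code 1000 → (2.000,4.160)–(1.858,4.000)
cell (2,2): code 0110 → (2.000,2.831)–(3.000,2.297)
cell (2,4): code 1001 → (3.000,4.522)–(2.000,4.160)
cell (3,2): code 0110 → (3.000,2.297)–(4.000,2.806)
cell (3,3): code 1011 → (4.000,3.655)–(3.894,4.000)
cell (3,4): code 0001 → (3.894,4.000)–(3.000,4.522)
cell (4,2): code 0010 → (4.000,2.806)–(4.142,3.000)
cell (4,3): code 0001 → (4.142,3.000)–(4.000,3.655)
total: 10 segments, chained into 1 closed loop(s), length Σ = 7.060079

segments=10 loops=1 length=7.060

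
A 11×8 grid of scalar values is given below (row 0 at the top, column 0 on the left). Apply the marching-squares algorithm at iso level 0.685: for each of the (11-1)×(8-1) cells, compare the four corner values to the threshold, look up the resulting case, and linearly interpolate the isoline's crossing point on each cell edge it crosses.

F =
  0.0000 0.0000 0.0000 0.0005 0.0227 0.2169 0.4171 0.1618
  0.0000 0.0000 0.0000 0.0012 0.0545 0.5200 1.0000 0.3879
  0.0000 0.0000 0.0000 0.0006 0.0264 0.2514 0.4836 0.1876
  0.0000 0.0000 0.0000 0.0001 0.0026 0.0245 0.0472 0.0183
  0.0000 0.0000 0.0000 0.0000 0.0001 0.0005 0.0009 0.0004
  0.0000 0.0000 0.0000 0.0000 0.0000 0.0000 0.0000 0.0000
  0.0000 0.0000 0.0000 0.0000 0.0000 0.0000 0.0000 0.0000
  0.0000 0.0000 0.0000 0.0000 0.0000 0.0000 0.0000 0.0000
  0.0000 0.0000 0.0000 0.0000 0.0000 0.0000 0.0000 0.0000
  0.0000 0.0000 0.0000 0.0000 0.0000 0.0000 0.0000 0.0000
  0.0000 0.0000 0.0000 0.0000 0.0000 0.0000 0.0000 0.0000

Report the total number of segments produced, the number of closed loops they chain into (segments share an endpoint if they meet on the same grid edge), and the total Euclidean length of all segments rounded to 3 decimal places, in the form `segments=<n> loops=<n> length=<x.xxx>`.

cell (0,5): code 0100 → (0.460,6.000)–(1.000,5.344)
cell (0,6): code 1000 → (1.000,6.515)–(0.460,6.000)
cell (1,5): code 0010 → (1.000,5.344)–(1.610,6.000)
cell (1,6): code 0001 → (1.610,6.000)–(1.000,6.515)
total: 4 segments, chained into 1 closed loop(s), length Σ = 3.290395

segments=4 loops=1 length=3.290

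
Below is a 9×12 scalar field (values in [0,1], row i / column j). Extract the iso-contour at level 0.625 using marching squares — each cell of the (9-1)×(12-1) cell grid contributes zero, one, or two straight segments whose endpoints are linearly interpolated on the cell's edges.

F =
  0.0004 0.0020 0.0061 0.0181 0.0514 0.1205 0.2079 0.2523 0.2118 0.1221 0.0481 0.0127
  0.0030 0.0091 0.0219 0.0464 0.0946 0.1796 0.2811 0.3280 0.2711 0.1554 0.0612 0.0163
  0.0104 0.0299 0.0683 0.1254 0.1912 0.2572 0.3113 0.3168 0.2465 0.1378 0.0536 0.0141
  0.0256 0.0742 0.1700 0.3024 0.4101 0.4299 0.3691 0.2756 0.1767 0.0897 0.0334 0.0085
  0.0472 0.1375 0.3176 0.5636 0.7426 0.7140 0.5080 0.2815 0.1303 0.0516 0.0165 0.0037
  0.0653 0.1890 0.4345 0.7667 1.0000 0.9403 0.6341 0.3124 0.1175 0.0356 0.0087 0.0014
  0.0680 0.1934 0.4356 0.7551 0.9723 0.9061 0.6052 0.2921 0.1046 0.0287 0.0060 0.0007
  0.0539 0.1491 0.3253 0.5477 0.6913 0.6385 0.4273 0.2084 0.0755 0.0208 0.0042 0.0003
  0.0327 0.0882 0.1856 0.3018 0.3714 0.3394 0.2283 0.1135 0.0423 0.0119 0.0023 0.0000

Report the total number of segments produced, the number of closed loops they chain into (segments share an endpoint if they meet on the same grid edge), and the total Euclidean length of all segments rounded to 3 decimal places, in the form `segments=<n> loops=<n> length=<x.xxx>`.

cell (3,3): code 0100 → (3.646,4.000)–(4.000,3.343)
cell (3,4): code 1100 → (3.687,5.000)–(3.646,4.000)
cell (3,5): code 1000 → (4.000,5.432)–(3.687,5.000)
cell (4,2): code 0100 → (4.302,3.000)–(5.000,2.573)
cell (4,3): code 1110 → (4.000,3.343)–(4.302,3.000)
cell (4,5): code 1101 → (4.928,6.000)–(4.000,5.432)
cell (4,6): code 1000 → (5.000,6.028)–(4.928,6.000)
cell (5,2): code 0110 → (5.000,2.573)–(6.000,2.593)
cell (5,5): code 1011 → (6.000,5.934)–(5.315,6.000)
cell (5,6): code 0001 → (5.315,6.000)–(5.000,6.028)
cell (6,2): code 0010 → (6.000,2.593)–(6.627,3.000)
cell (6,3): code 0111 → (6.627,3.000)–(7.000,3.538)
cell (6,5): code 1001 → (7.000,5.064)–(6.000,5.934)
cell (7,3): code 0010 → (7.000,3.538)–(7.207,4.000)
cell (7,4): code 0011 → (7.207,4.000)–(7.045,5.000)
cell (7,5): code 0001 → (7.045,5.000)–(7.000,5.064)
total: 16 segments, chained into 1 closed loop(s), length Σ = 11.051229

segments=16 loops=1 length=11.051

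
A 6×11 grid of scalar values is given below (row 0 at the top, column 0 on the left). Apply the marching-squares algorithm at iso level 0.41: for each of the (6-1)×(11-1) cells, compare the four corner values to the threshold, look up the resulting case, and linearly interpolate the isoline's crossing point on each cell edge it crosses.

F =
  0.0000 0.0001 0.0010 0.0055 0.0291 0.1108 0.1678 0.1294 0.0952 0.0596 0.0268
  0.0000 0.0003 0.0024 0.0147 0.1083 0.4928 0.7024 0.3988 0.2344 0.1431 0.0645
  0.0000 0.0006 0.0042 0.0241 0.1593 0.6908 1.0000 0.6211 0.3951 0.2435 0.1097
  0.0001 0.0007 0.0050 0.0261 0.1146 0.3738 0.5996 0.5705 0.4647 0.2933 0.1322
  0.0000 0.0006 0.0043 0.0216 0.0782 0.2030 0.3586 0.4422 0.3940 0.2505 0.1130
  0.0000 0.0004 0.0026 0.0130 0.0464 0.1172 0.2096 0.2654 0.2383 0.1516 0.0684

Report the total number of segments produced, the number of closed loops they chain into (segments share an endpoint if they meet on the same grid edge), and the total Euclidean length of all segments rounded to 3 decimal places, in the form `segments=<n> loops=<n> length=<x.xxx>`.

segments=16 loops=1 length=11.368

cell (0,4): code 0100 → (0.783,5.000)–(1.000,4.785)
cell (0,5): code 1100 → (0.453,6.000)–(0.783,5.000)
cell (0,6): code 1000 → (1.000,6.963)–(0.453,6.000)
cell (1,4): code 0110 → (1.000,4.785)–(2.000,4.472)
cell (1,6): code 1101 → (1.050,7.000)–(1.000,6.963)
cell (1,7): code 1000 → (2.000,7.934)–(1.050,7.000)
cell (2,4): code 0010 → (2.000,4.472)–(2.886,5.000)
cell (2,5): code 0111 → (2.886,5.000)–(3.000,5.160)
cell (2,7): code 1101 → (2.214,8.000)–(2.000,7.934)
cell (2,8): code 1000 → (3.000,8.319)–(2.214,8.000)
cell (3,5): code 0010 → (3.000,5.160)–(3.787,6.000)
cell (3,6): code 0111 → (3.787,6.000)–(4.000,6.615)
cell (3,7): code 1011 → (4.000,7.668)–(3.774,8.000)
cell (3,8): code 0001 → (3.774,8.000)–(3.000,8.319)
cell (4,6): code 0010 → (4.000,6.615)–(4.182,7.000)
cell (4,7): code 0001 → (4.182,7.000)–(4.000,7.668)
total: 16 segments, chained into 1 closed loop(s), length Σ = 11.367579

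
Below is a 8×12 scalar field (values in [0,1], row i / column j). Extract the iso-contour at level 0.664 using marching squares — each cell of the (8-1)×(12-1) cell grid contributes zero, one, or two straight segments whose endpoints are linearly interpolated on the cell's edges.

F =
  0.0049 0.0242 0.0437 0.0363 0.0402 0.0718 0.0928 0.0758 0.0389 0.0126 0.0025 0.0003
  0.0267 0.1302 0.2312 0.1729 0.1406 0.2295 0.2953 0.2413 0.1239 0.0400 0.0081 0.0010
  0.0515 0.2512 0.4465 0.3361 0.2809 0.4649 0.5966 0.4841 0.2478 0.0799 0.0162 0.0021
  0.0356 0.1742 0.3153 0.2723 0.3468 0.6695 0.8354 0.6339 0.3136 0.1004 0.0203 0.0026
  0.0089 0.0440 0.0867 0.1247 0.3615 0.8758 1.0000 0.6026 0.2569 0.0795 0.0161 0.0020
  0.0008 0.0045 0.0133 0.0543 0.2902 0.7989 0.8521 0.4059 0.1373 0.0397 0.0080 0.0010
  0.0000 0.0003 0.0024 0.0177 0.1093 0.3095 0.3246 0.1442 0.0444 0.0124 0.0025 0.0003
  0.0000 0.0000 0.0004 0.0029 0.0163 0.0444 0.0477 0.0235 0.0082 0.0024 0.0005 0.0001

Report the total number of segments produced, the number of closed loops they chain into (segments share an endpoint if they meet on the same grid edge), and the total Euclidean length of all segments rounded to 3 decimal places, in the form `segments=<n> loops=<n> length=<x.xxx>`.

segments=10 loops=1 length=8.470

cell (2,4): code 0100 → (2.973,5.000)–(3.000,4.983)
cell (2,5): code 1100 → (2.282,6.000)–(2.973,5.000)
cell (2,6): code 1000 → (3.000,6.851)–(2.282,6.000)
cell (3,4): code 0110 → (3.000,4.983)–(4.000,4.588)
cell (3,6): code 1001 → (4.000,6.845)–(3.000,6.851)
cell (4,4): code 0110 → (4.000,4.588)–(5.000,4.735)
cell (4,6): code 1001 → (5.000,6.422)–(4.000,6.845)
cell (5,4): code 0010 → (5.000,4.735)–(5.276,5.000)
cell (5,5): code 0011 → (5.276,5.000)–(5.357,6.000)
cell (5,6): code 0001 → (5.357,6.000)–(5.000,6.422)
total: 10 segments, chained into 1 closed loop(s), length Σ = 8.470132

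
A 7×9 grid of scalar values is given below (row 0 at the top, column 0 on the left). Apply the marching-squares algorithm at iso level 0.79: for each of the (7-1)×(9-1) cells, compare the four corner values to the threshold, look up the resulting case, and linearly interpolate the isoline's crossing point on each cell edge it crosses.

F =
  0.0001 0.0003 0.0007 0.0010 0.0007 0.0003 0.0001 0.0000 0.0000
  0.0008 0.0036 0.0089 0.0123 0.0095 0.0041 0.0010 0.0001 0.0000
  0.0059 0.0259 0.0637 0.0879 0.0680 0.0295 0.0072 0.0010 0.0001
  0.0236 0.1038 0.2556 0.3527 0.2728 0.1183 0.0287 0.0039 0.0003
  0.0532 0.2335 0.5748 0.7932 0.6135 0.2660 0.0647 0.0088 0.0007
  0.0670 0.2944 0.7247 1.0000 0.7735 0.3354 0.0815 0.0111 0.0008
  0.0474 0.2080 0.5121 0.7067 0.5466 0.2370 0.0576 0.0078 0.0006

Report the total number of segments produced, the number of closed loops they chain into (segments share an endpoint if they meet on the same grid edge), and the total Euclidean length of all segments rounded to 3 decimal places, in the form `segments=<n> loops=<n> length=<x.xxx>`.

cell (3,2): code 0100 → (3.993,3.000)–(4.000,2.985)
cell (3,3): code 1000 → (4.000,3.018)–(3.993,3.000)
cell (4,2): code 0110 → (4.000,2.985)–(5.000,2.237)
cell (4,3): code 1001 → (5.000,3.927)–(4.000,3.018)
cell (5,2): code 0010 → (5.000,2.237)–(5.716,3.000)
cell (5,3): code 0001 → (5.716,3.000)–(5.000,3.927)
total: 6 segments, chained into 1 closed loop(s), length Σ = 4.853732

segments=6 loops=1 length=4.854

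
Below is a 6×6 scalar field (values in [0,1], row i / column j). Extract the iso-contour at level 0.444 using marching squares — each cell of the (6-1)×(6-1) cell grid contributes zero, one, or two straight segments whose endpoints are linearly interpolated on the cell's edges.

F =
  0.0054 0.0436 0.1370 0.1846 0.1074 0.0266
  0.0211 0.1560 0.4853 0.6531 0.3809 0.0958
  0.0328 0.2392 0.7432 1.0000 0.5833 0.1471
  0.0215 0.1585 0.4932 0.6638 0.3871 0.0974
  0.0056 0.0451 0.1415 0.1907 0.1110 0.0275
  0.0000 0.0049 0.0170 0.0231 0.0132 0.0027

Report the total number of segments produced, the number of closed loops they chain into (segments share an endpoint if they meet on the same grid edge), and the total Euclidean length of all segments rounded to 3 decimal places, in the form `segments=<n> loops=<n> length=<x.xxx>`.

cell (0,1): code 0100 → (0.881,2.000)–(1.000,1.875)
cell (0,2): code 1100 → (0.554,3.000)–(0.881,2.000)
cell (0,3): code 1000 → (1.000,3.768)–(0.554,3.000)
cell (1,1): code 0110 → (1.000,1.875)–(2.000,1.406)
cell (1,3): code 1101 → (1.312,4.000)–(1.000,3.768)
cell (1,4): code 1000 → (2.000,4.319)–(1.312,4.000)
cell (2,1): code 0110 → (2.000,1.406)–(3.000,1.853)
cell (2,3): code 1011 → (3.000,3.794)–(2.710,4.000)
cell (2,4): code 0001 → (2.710,4.000)–(2.000,4.319)
cell (3,1): code 0010 → (3.000,1.853)–(3.140,2.000)
cell (3,2): code 0011 → (3.140,2.000)–(3.465,3.000)
cell (3,3): code 0001 → (3.465,3.000)–(3.000,3.794)
total: 12 segments, chained into 1 closed loop(s), length Σ = 8.768588

segments=12 loops=1 length=8.769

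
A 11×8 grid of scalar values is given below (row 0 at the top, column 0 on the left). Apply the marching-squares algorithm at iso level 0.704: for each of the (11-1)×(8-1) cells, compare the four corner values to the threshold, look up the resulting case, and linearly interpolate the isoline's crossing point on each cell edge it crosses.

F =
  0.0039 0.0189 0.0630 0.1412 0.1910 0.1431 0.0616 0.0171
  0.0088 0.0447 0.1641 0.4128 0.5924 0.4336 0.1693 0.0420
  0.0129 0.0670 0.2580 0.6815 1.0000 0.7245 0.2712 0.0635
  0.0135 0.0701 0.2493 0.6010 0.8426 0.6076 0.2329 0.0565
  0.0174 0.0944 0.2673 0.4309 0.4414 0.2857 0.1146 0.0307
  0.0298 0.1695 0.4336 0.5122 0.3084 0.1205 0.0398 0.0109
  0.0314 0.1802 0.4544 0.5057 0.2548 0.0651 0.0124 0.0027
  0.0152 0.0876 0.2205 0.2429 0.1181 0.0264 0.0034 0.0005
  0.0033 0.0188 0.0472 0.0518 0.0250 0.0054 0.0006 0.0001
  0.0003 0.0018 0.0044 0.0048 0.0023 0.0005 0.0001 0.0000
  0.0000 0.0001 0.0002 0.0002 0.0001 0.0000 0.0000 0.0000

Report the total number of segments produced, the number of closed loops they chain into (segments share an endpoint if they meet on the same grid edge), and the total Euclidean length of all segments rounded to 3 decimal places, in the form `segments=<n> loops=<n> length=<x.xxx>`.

segments=8 loops=1 length=5.976

cell (1,3): code 0100 → (1.274,4.000)–(2.000,3.071)
cell (1,4): code 1100 → (1.930,5.000)–(1.274,4.000)
cell (1,5): code 1000 → (2.000,5.045)–(1.930,5.000)
cell (2,3): code 0110 → (2.000,3.071)–(3.000,3.426)
cell (2,4): code 1011 → (3.000,4.590)–(2.175,5.000)
cell (2,5): code 0001 → (2.175,5.000)–(2.000,5.045)
cell (3,3): code 0010 → (3.000,3.426)–(3.345,4.000)
cell (3,4): code 0001 → (3.345,4.000)–(3.000,4.590)
total: 8 segments, chained into 1 closed loop(s), length Σ = 5.975674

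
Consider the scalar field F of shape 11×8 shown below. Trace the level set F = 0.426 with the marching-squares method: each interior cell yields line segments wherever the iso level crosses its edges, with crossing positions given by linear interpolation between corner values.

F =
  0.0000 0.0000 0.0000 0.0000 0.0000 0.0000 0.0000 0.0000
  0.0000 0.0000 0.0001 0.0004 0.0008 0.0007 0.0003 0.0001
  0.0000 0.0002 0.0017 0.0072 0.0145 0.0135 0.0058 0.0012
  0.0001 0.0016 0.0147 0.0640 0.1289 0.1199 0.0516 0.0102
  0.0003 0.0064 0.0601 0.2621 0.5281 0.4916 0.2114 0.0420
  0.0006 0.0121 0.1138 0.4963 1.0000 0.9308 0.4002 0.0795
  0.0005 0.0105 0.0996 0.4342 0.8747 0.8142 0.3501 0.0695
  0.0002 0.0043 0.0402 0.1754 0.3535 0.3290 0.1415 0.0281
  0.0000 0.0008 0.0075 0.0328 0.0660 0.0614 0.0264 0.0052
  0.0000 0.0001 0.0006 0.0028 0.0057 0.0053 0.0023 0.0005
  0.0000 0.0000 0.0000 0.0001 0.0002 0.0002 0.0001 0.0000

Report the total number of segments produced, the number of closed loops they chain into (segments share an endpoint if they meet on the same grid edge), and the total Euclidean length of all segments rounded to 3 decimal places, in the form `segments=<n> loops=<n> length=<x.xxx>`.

cell (3,3): code 0100 → (3.744,4.000)–(4.000,3.616)
cell (3,4): code 1100 → (3.824,5.000)–(3.744,4.000)
cell (3,5): code 1000 → (4.000,5.234)–(3.824,5.000)
cell (4,2): code 0100 → (4.700,3.000)–(5.000,2.816)
cell (4,3): code 1110 → (4.000,3.616)–(4.700,3.000)
cell (4,5): code 1001 → (5.000,5.951)–(4.000,5.234)
cell (5,2): code 0110 → (5.000,2.816)–(6.000,2.975)
cell (5,5): code 1001 → (6.000,5.836)–(5.000,5.951)
cell (6,2): code 0010 → (6.000,2.975)–(6.032,3.000)
cell (6,3): code 0011 → (6.032,3.000)–(6.861,4.000)
cell (6,4): code 0011 → (6.861,4.000)–(6.800,5.000)
cell (6,5): code 0001 → (6.800,5.000)–(6.000,5.836)
total: 12 segments, chained into 1 closed loop(s), length Σ = 9.790255

segments=12 loops=1 length=9.790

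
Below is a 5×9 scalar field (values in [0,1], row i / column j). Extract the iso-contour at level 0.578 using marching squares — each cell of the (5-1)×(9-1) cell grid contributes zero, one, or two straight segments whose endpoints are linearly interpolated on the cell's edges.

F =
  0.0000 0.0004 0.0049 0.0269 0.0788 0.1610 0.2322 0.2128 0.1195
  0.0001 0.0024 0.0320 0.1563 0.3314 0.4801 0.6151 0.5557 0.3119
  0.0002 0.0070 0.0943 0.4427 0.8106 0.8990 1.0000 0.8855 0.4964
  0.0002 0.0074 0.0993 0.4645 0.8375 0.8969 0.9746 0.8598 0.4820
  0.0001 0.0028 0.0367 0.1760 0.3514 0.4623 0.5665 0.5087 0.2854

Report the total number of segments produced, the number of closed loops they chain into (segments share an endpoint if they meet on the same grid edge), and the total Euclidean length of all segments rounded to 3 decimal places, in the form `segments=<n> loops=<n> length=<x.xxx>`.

cell (0,5): code 0100 → (0.903,6.000)–(1.000,5.725)
cell (0,6): code 1000 → (1.000,6.625)–(0.903,6.000)
cell (1,3): code 0100 → (1.515,4.000)–(2.000,3.368)
cell (1,4): code 1100 → (1.234,5.000)–(1.515,4.000)
cell (1,5): code 1110 → (1.000,5.725)–(1.234,5.000)
cell (1,6): code 1101 → (1.068,7.000)–(1.000,6.625)
cell (1,7): code 1000 → (2.000,7.790)–(1.068,7.000)
cell (2,3): code 0110 → (2.000,3.368)–(3.000,3.304)
cell (2,7): code 1001 → (3.000,7.746)–(2.000,7.790)
cell (3,3): code 0010 → (3.000,3.304)–(3.534,4.000)
cell (3,4): code 0011 → (3.534,4.000)–(3.734,5.000)
cell (3,5): code 0011 → (3.734,5.000)–(3.972,6.000)
cell (3,6): code 0011 → (3.972,6.000)–(3.803,7.000)
cell (3,7): code 0001 → (3.803,7.000)–(3.000,7.746)
total: 14 segments, chained into 1 closed loop(s), length Σ = 12.162419

segments=14 loops=1 length=12.162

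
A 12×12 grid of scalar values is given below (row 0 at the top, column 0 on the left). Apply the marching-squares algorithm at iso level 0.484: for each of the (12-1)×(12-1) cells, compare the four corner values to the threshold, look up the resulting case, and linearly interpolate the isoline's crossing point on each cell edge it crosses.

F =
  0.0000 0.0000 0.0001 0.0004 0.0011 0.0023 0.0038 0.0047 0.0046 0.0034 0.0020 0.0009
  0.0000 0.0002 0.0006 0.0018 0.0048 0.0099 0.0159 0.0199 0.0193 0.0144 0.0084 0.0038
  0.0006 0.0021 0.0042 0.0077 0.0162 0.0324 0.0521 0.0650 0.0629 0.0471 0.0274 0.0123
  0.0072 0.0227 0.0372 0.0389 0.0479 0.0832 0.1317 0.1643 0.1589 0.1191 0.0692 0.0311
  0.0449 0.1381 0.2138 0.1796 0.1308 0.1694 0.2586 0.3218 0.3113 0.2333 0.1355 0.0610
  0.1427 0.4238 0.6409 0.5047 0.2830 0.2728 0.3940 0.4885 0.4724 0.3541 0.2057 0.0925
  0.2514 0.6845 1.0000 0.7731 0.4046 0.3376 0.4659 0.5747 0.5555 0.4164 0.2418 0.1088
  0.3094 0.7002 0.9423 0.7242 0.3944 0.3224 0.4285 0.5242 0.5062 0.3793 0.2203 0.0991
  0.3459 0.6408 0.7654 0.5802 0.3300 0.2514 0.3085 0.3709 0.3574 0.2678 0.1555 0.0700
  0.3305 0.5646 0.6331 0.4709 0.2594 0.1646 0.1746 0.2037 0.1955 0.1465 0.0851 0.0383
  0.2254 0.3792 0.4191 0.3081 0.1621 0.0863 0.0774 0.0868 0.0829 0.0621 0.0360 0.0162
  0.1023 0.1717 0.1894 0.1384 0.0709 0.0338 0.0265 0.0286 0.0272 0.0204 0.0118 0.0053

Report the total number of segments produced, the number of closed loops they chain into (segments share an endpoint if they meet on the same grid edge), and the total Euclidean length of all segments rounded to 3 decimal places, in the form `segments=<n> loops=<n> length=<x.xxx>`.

segments=26 loops=2 length=20.584

cell (4,1): code 0100 → (4.633,2.000)–(5.000,1.277)
cell (4,2): code 1100 → (4.936,3.000)–(4.633,2.000)
cell (4,3): code 1000 → (5.000,3.093)–(4.936,3.000)
cell (4,6): code 0100 → (4.973,7.000)–(5.000,6.952)
cell (4,7): code 1000 → (5.000,7.280)–(4.973,7.000)
cell (5,0): code 0100 → (5.231,1.000)–(6.000,0.537)
cell (5,1): code 1110 → (5.000,1.277)–(5.231,1.000)
cell (5,3): code 1001 → (6.000,3.785)–(5.000,3.093)
cell (5,6): code 0110 → (5.000,6.952)–(6.000,6.166)
cell (5,7): code 1101 → (5.140,8.000)–(5.000,7.280)
cell (5,8): code 1000 → (6.000,8.514)–(5.140,8.000)
cell (6,0): code 0110 → (6.000,0.537)–(7.000,0.447)
cell (6,3): code 1001 → (7.000,3.728)–(6.000,3.785)
cell (6,6): code 0110 → (6.000,6.166)–(7.000,6.580)
cell (6,8): code 1001 → (7.000,8.175)–(6.000,8.514)
cell (7,0): code 0110 → (7.000,0.447)–(8.000,0.468)
cell (7,3): code 1001 → (8.000,3.384)–(7.000,3.728)
cell (7,6): code 0010 → (7.000,6.580)–(7.262,7.000)
cell (7,7): code 0011 → (7.262,7.000)–(7.149,8.000)
cell (7,8): code 0001 → (7.149,8.000)–(7.000,8.175)
cell (8,0): code 0110 → (8.000,0.468)–(9.000,0.656)
cell (8,2): code 1011 → (9.000,2.919)–(8.880,3.000)
cell (8,3): code 0001 → (8.880,3.000)–(8.000,3.384)
cell (9,0): code 0010 → (9.000,0.656)–(9.435,1.000)
cell (9,1): code 0011 → (9.435,1.000)–(9.697,2.000)
cell (9,2): code 0001 → (9.697,2.000)–(9.000,2.919)
total: 26 segments, chained into 2 closed loop(s), length Σ = 20.583625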